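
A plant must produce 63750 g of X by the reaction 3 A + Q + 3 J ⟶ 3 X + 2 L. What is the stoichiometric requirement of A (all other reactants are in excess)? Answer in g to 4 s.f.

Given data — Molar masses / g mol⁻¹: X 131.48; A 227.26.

110200 g

n(X) = 63750 / 131.48 = 484.9 mol
n(A) = (3/3) × 484.9 = 484.9 mol
mass = 484.9 × 227.26 = 110200 g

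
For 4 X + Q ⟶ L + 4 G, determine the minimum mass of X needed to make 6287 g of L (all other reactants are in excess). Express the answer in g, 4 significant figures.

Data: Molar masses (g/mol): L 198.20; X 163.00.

20680 g

n(L) = 6287 / 198.20 = 31.72 mol
n(X) = (4/1) × 31.72 = 126.9 mol
mass = 126.9 × 163.00 = 20680 g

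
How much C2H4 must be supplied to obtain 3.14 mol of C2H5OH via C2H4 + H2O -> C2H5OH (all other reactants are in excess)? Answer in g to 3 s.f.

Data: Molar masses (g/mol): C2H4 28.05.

n(C2H5OH) = 3.140 mol
n(C2H4) = (1/1) × 3.140 = 3.140 mol
mass = 3.140 × 28.05 = 88.08 g

88.1 g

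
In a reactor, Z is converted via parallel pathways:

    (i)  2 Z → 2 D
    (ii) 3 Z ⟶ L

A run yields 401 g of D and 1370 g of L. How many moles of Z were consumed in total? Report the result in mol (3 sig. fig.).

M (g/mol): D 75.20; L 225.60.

23.6 mol

n(D) = 401 / 75.20 = 5.332 mol
n(L) = 1370 / 225.60 = 6.073 mol
n(Z) via (i) = (2/2)×5.332 = 5.332 mol
n(Z) via (ii) = (3/1)×6.073 = 18.22 mol
total n(Z) = 5.332 + 18.22 = 23.55 mol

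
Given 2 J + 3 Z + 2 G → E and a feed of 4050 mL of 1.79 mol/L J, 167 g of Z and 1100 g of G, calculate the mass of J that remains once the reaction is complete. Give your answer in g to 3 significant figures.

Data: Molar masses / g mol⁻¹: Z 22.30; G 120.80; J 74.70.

169 g

n(J) = 1.79 × 4050/1000 = 7.250 mol
n(Z) = 167.0 / 22.30 = 7.489 mol
n(G) = 1100 / 120.80 = 9.106 mol
n/ν for J = 7.250/2 = 3.625
n/ν for Z = 7.489/3 = 2.496
n/ν for G = 9.106/2 = 4.553
Smallest n/ν is Z → limiting reagent.
J consumed = (2/3) × 7.489 = 4.993 mol
J remaining = 7.250 − 4.993 = 2.257 mol
mass = 2.257 × 74.70 = 168.6 g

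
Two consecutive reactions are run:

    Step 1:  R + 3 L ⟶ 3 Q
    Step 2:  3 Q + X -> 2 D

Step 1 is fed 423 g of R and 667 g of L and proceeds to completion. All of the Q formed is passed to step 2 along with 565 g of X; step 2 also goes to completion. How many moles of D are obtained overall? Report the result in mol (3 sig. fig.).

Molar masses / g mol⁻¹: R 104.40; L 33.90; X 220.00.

5.14 mol

Step 1:
n(R) = 423.0 / 104.40 = 4.052 mol
n(L) = 667.0 / 33.90 = 19.68 mol
n/ν for R = 4.052/1 = 4.052
n/ν for L = 19.68/3 = 6.560
Smallest n/ν is R → limiting reagent.
n(Q) produced = (3/1) × 4.052 = 12.16 mol
Step 2:
n(Q) available = 12.16 mol
n(X) = 565.0 / 220.00 = 2.568 mol
n/ν for Q = 12.16/3 = 4.053
n/ν for X = 2.568/1 = 2.568
Smallest n/ν is X → limiting reagent.
n(D) = (2/1) × 2.568 = 5.136 mol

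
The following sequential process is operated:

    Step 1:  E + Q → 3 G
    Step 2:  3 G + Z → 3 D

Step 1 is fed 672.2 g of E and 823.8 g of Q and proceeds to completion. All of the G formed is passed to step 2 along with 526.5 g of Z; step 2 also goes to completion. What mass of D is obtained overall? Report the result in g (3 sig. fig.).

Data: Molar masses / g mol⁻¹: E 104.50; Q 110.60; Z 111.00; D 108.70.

Step 1:
n(E) = 672.2 / 104.50 = 6.433 mol
n(Q) = 823.8 / 110.60 = 7.448 mol
n/ν for E = 6.433/1 = 6.433
n/ν for Q = 7.448/1 = 7.448
Smallest n/ν is E → limiting reagent.
n(G) produced = (3/1) × 6.433 = 19.30 mol
Step 2:
n(G) available = 19.30 mol
n(Z) = 526.5 / 111.00 = 4.743 mol
n/ν for G = 19.30/3 = 6.433
n/ν for Z = 4.743/1 = 4.743
Smallest n/ν is Z → limiting reagent.
n(D) = (3/1) × 4.743 = 14.23 mol
mass = 14.23 × 108.70 = 1547 g

1550 g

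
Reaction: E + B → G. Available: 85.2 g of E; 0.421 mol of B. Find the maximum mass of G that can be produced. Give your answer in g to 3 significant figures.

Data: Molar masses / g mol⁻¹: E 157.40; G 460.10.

n(E) = 85.20 / 157.40 = 0.5413 mol
n(B) = 0.4210 mol
n/ν → E: 0.5413, B: 0.4210; B is limiting.
n(G) = (1/1) × 0.4210 = 0.4210 mol
mass = 0.4210 × 460.10 = 193.7 g

194 g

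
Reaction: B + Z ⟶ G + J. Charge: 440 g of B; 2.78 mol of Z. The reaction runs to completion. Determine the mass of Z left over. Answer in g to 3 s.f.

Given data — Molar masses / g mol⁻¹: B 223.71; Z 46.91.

n(B) = 440.0 / 223.71 = 1.967 mol
n(Z) = 2.780 mol
n/ν → B: 1.967, Z: 2.780; B is limiting.
Z consumed = (1/1) × 1.967 = 1.967 mol
Z remaining = 2.780 − 1.967 = 0.8130 mol
mass = 0.8130 × 46.91 = 38.14 g

38.1 g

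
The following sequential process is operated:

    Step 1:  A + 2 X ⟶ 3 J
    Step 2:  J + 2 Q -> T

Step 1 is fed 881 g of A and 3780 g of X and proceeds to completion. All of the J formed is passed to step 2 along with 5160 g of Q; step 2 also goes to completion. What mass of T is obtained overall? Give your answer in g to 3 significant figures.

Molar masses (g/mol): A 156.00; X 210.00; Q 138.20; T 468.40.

Step 1:
n(A) = 881.0 / 156.00 = 5.647 mol
n(X) = 3780 / 210.00 = 18.00 mol
n/ν for A = 5.647/1 = 5.647
n/ν for X = 18.00/2 = 9.000
Smallest n/ν is A → limiting reagent.
n(J) produced = (3/1) × 5.647 = 16.94 mol
Step 2:
n(J) available = 16.94 mol
n(Q) = 5160 / 138.20 = 37.34 mol
n/ν for J = 16.94/1 = 16.94
n/ν for Q = 37.34/2 = 18.67
Smallest n/ν is J → limiting reagent.
n(T) = (1/1) × 16.94 = 16.94 mol
mass = 16.94 × 468.40 = 7935 g

7940 g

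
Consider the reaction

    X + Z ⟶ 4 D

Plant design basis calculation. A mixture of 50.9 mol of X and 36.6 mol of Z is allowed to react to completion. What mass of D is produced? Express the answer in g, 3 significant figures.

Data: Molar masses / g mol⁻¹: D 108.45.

n(X) = 50.90 mol
n(Z) = 36.60 mol
n/ν → X: 50.90, Z: 36.60; Z is limiting.
n(D) = (4/1) × 36.60 = 146.4 mol
mass = 146.4 × 108.45 = 15880 g

15900 g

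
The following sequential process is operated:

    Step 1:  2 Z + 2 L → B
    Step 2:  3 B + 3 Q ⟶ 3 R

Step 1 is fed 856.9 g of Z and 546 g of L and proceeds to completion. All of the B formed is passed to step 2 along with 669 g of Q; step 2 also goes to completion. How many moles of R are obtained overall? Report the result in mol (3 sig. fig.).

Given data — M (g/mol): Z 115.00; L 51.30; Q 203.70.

3.28 mol

Step 1:
n(Z) = 856.9 / 115.00 = 7.451 mol
n(L) = 546.0 / 51.30 = 10.64 mol
n/ν for Z = 7.451/2 = 3.726
n/ν for L = 10.64/2 = 5.320
Smallest n/ν is Z → limiting reagent.
n(B) produced = (1/2) × 7.451 = 3.726 mol
Step 2:
n(B) available = 3.726 mol
n(Q) = 669.0 / 203.70 = 3.284 mol
n/ν for B = 3.726/3 = 1.242
n/ν for Q = 3.284/3 = 1.095
Smallest n/ν is Q → limiting reagent.
n(R) = (3/3) × 3.284 = 3.284 mol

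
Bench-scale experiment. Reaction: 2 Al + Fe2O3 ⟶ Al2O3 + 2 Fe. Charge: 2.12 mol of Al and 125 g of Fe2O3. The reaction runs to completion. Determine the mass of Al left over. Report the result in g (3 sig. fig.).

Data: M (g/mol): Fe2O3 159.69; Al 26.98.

n(Al) = 2.120 mol
n(Fe2O3) = 125.0 / 159.69 = 0.7828 mol
n/ν for Al = 2.120/2 = 1.060
n/ν for Fe2O3 = 0.7828/1 = 0.7828
Smallest n/ν is Fe2O3 → limiting reagent.
Al consumed = (2/1) × 0.7828 = 1.566 mol
Al remaining = 2.120 − 1.566 = 0.5540 mol
mass = 0.5540 × 26.98 = 14.95 g

15.0 g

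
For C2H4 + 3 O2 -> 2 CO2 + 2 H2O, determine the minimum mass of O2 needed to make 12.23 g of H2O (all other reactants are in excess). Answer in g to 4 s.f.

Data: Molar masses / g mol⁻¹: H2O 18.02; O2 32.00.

n(H2O) = 12.23 / 18.02 = 0.6787 mol
n(O2) = (3/2) × 0.6787 = 1.018 mol
mass = 1.018 × 32.00 = 32.58 g

32.58 g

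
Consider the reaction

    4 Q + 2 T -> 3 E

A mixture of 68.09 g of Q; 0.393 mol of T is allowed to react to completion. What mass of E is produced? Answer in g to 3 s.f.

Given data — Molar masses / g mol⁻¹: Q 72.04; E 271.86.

n(Q) = 68.09 / 72.04 = 0.9452 mol
n(T) = 0.3930 mol
n/ν for Q = 0.9452/4 = 0.2363
n/ν for T = 0.3930/2 = 0.1965
Smallest n/ν is T → limiting reagent.
n(E) = (3/2) × 0.3930 = 0.5895 mol
mass = 0.5895 × 271.86 = 160.3 g

160 g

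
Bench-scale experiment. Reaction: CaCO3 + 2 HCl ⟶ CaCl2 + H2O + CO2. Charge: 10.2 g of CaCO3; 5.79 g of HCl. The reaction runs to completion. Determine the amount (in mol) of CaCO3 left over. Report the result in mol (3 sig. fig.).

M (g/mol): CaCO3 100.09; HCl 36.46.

n(CaCO3) = 10.20 / 100.09 = 0.1019 mol
n(HCl) = 5.790 / 36.46 = 0.1588 mol
n/ν for CaCO3 = 0.1019/1 = 0.1019
n/ν for HCl = 0.1588/2 = 0.07940
Smallest n/ν is HCl → limiting reagent.
CaCO3 consumed = (1/2) × 0.1588 = 0.07940 mol
CaCO3 remaining = 0.1019 − 0.07940 = 0.02250 mol

0.0225 mol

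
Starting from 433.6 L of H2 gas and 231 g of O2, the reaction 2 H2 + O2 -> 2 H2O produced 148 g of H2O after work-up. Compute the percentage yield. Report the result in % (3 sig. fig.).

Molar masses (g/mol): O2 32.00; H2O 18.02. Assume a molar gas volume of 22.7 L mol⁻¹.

56.9 %

n(H2) = 433.6 / 22.7 = 19.10 mol
n(O2) = 231.0 / 32.00 = 7.219 mol
n/ν for H2 = 19.10/2 = 9.550
n/ν for O2 = 7.219/1 = 7.219
Smallest n/ν is O2 → limiting reagent.
theoretical n(H2O) = (2/1) × 7.219 = 14.44 mol → 260.2 g
% yield = 148 / 260.2 × 100 = 56.88 %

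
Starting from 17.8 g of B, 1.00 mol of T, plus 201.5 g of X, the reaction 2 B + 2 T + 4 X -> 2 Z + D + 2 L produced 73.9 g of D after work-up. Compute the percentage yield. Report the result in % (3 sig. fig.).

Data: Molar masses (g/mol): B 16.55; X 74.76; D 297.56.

49.7 %

n(B) = 17.80 / 16.55 = 1.076 mol
n(T) = 1.000 mol
n(X) = 201.5 / 74.76 = 2.695 mol
n/ν → B: 0.5380, T: 0.5000, X: 0.6738; T is limiting.
theoretical n(D) = (1/2) × 1.000 = 0.5000 mol → 148.8 g
% yield = 73.9 / 148.8 × 100 = 49.66 %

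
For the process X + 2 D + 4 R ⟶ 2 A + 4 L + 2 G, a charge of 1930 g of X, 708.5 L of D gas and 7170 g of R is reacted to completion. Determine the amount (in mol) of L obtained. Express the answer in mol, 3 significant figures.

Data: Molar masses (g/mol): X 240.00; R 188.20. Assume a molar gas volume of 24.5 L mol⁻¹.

n(X) = 1930 / 240.00 = 8.042 mol
n(D) = 708.5 / 24.5 = 28.92 mol
n(R) = 7170 / 188.20 = 38.10 mol
n/ν for X = 8.042/1 = 8.042
n/ν for D = 28.92/2 = 14.46
n/ν for R = 38.10/4 = 9.525
Smallest n/ν is X → limiting reagent.
n(L) = (4/1) × 8.042 = 32.17 mol

32.2 mol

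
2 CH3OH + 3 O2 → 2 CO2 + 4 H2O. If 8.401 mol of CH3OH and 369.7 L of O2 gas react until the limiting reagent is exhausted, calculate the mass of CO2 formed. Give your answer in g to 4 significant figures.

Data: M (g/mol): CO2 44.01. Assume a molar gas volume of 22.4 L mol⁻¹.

369.7 g

n(CH3OH) = 8.401 mol
n(O2) = 369.7 / 22.4 = 16.50 mol
n/ν for CH3OH = 8.401/2 = 4.201
n/ν for O2 = 16.50/3 = 5.500
Smallest n/ν is CH3OH → limiting reagent.
n(CO2) = (2/2) × 8.401 = 8.401 mol
mass = 8.401 × 44.01 = 369.7 g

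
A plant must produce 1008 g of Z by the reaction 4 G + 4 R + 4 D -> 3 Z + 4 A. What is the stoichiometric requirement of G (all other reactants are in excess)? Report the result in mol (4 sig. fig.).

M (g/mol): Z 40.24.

33.40 mol

n(Z) = 1008 / 40.24 = 25.05 mol
n(G) = (4/3) × 25.05 = 33.40 mol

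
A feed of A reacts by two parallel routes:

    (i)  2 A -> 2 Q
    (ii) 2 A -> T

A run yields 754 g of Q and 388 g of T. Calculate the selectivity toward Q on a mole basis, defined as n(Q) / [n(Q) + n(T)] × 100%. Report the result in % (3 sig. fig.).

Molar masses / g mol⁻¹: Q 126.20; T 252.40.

79.5 %

n(Q) = 754 / 126.20 = 5.975 mol
n(T) = 388 / 252.40 = 1.537 mol
selectivity = 5.975/(5.975+1.537) × 100 = 79.54 %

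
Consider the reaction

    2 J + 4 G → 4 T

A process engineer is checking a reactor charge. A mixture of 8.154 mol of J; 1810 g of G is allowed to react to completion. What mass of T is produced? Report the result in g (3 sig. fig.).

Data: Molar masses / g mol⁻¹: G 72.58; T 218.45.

n(J) = 8.154 mol
n(G) = 1810 / 72.58 = 24.94 mol
n/ν → J: 4.077, G: 6.235; J is limiting.
n(T) = (4/2) × 8.154 = 16.31 mol
mass = 16.31 × 218.45 = 3563 g

3560 g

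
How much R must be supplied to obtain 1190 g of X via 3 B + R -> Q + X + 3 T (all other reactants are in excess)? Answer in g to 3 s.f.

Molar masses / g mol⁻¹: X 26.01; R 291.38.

13300 g

n(X) = 1190 / 26.01 = 45.75 mol
n(R) = (1/1) × 45.75 = 45.75 mol
mass = 45.75 × 291.38 = 13330 g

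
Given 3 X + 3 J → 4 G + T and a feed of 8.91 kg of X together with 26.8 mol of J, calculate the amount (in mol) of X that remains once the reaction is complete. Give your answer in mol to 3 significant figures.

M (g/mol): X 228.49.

12.2 mol

n(X) = 8.910×1000 / 228.49 = 39.00 mol
n(J) = 26.80 mol
n/ν → X: 13.00, J: 8.933; J is limiting.
X consumed = (3/3) × 26.80 = 26.80 mol
X remaining = 39.00 − 26.80 = 12.20 mol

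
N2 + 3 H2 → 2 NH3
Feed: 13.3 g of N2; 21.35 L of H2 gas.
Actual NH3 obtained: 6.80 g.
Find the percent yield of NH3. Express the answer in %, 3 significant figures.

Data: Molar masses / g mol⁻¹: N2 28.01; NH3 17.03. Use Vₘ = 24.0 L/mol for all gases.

67.3 %

n(N2) = 13.30 / 28.01 = 0.4748 mol
n(H2) = 21.35 / 24.0 = 0.8896 mol
n/ν for N2 = 0.4748/1 = 0.4748
n/ν for H2 = 0.8896/3 = 0.2965
Smallest n/ν is H2 → limiting reagent.
theoretical n(NH3) = (2/3) × 0.8896 = 0.5931 mol → 10.10 g
% yield = 6.80 / 10.10 × 100 = 67.33 %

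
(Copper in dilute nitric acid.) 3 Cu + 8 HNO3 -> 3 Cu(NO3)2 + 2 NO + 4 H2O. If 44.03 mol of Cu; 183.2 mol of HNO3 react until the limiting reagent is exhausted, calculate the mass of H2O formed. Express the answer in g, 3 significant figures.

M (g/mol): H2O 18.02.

1060 g

n(Cu) = 44.03 mol
n(HNO3) = 183.2 mol
n/ν for Cu = 44.03/3 = 14.68
n/ν for HNO3 = 183.2/8 = 22.90
Smallest n/ν is Cu → limiting reagent.
n(H2O) = (4/3) × 44.03 = 58.71 mol
mass = 58.71 × 18.02 = 1058 g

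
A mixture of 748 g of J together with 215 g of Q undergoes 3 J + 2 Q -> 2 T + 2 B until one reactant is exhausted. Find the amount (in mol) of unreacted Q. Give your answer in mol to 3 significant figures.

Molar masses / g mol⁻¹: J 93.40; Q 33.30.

1.12 mol

n(J) = 748.0 / 93.40 = 8.009 mol
n(Q) = 215.0 / 33.30 = 6.456 mol
n/ν → J: 2.670, Q: 3.228; J is limiting.
Q consumed = (2/3) × 8.009 = 5.339 mol
Q remaining = 6.456 − 5.339 = 1.117 mol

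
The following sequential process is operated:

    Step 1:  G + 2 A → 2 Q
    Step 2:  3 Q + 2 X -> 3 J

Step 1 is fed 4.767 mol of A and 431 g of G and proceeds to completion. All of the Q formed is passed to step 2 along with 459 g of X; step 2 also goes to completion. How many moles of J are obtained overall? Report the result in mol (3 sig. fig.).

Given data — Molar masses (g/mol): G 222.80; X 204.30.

Step 1:
n(A) = 4.767 mol
n(G) = 431.0 / 222.80 = 1.934 mol
n/ν for A = 4.767/2 = 2.384
n/ν for G = 1.934/1 = 1.934
Smallest n/ν is G → limiting reagent.
n(Q) produced = (2/1) × 1.934 = 3.868 mol
Step 2:
n(Q) available = 3.868 mol
n(X) = 459.0 / 204.30 = 2.247 mol
n/ν for Q = 3.868/3 = 1.289
n/ν for X = 2.247/2 = 1.124
Smallest n/ν is X → limiting reagent.
n(J) = (3/2) × 2.247 = 3.371 mol

3.37 mol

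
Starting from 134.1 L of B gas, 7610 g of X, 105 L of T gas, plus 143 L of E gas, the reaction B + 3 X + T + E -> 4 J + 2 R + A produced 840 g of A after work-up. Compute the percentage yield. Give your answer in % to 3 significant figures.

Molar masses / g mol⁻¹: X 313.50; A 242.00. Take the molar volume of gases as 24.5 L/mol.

81.0 %

n(B) = 134.1 / 24.5 = 5.473 mol
n(X) = 7610 / 313.50 = 24.27 mol
n(T) = 105.0 / 24.5 = 4.286 mol
n(E) = 143.0 / 24.5 = 5.837 mol
n/ν for B = 5.473/1 = 5.473
n/ν for X = 24.27/3 = 8.090
n/ν for T = 4.286/1 = 4.286
n/ν for E = 5.837/1 = 5.837
Smallest n/ν is T → limiting reagent.
theoretical n(A) = (1/1) × 4.286 = 4.286 mol → 1037 g
% yield = 840 / 1037 × 100 = 81.00 %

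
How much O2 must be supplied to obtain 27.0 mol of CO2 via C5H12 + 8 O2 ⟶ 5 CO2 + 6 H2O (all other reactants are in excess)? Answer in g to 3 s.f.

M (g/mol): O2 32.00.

n(CO2) = 27.00 mol
n(O2) = (8/5) × 27.00 = 43.20 mol
mass = 43.20 × 32.00 = 1382 g

1380 g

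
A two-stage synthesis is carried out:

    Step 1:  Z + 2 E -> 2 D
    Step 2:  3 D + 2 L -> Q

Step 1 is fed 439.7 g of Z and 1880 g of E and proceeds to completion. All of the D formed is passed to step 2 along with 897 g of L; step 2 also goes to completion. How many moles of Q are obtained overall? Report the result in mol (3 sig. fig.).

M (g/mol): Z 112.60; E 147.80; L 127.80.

Step 1:
n(Z) = 439.7 / 112.60 = 3.905 mol
n(E) = 1880 / 147.80 = 12.72 mol
n/ν → Z: 3.905, E: 6.360; Z is limiting.
n(D) produced = (2/1) × 3.905 = 7.810 mol
Step 2:
n(D) available = 7.810 mol
n(L) = 897.0 / 127.80 = 7.019 mol
n/ν → D: 2.603, L: 3.510; D is limiting.
n(Q) = (1/3) × 7.810 = 2.603 mol

2.60 mol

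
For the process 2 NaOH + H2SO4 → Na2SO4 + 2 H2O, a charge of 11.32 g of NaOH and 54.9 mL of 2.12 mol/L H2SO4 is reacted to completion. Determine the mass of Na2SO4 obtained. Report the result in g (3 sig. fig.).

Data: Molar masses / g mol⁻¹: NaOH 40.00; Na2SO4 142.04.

n(NaOH) = 11.32 / 40.00 = 0.2830 mol
n(H2SO4) = 2.12 × 54.90/1000 = 0.1164 mol
n/ν for NaOH = 0.2830/2 = 0.1415
n/ν for H2SO4 = 0.1164/1 = 0.1164
Smallest n/ν is H2SO4 → limiting reagent.
n(Na2SO4) = (1/1) × 0.1164 = 0.1164 mol
mass = 0.1164 × 142.04 = 16.53 g

16.5 g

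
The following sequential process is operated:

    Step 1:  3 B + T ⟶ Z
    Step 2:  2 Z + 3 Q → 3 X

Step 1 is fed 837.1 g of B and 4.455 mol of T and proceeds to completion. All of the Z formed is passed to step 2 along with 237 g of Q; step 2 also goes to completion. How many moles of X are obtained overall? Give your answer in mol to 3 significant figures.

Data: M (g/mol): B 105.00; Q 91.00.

Step 1:
n(B) = 837.1 / 105.00 = 7.972 mol
n(T) = 4.455 mol
n/ν for B = 7.972/3 = 2.657
n/ν for T = 4.455/1 = 4.455
Smallest n/ν is B → limiting reagent.
n(Z) produced = (1/3) × 7.972 = 2.657 mol
Step 2:
n(Z) available = 2.657 mol
n(Q) = 237.0 / 91.00 = 2.604 mol
n/ν for Z = 2.657/2 = 1.329
n/ν for Q = 2.604/3 = 0.8680
Smallest n/ν is Q → limiting reagent.
n(X) = (3/3) × 2.604 = 2.604 mol

2.60 mol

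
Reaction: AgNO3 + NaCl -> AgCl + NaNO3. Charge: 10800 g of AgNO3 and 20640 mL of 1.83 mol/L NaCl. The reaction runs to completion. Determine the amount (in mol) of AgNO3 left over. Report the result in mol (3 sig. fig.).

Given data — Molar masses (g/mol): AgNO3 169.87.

25.8 mol

n(AgNO3) = 10800 / 169.87 = 63.58 mol
n(NaCl) = 1.83 × 20640/1000 = 37.77 mol
n/ν for AgNO3 = 63.58/1 = 63.58
n/ν for NaCl = 37.77/1 = 37.77
Smallest n/ν is NaCl → limiting reagent.
AgNO3 consumed = (1/1) × 37.77 = 37.77 mol
AgNO3 remaining = 63.58 − 37.77 = 25.81 mol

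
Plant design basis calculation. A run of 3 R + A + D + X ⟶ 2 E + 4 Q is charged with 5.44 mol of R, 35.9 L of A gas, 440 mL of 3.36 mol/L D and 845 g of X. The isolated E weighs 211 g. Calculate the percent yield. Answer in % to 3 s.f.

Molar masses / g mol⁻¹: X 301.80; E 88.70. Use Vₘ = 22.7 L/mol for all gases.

80.5 %

n(R) = 5.440 mol
n(A) = 35.90 / 22.7 = 1.581 mol
n(D) = 3.36 × 440.0/1000 = 1.478 mol
n(X) = 845.0 / 301.80 = 2.800 mol
n/ν for R = 5.440/3 = 1.813
n/ν for A = 1.581/1 = 1.581
n/ν for D = 1.478/1 = 1.478
n/ν for X = 2.800/1 = 2.800
Smallest n/ν is D → limiting reagent.
theoretical n(E) = (2/1) × 1.478 = 2.956 mol → 262.2 g
% yield = 211 / 262.2 × 100 = 80.47 %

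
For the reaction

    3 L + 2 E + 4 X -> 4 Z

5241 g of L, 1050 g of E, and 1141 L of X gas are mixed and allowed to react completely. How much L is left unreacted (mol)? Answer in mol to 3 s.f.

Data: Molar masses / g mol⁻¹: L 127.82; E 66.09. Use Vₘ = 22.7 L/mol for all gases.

17.2 mol

n(L) = 5241 / 127.82 = 41.00 mol
n(E) = 1050 / 66.09 = 15.89 mol
n(X) = 1141 / 22.7 = 50.26 mol
n/ν for L = 41.00/3 = 13.67
n/ν for E = 15.89/2 = 7.945
n/ν for X = 50.26/4 = 12.57
Smallest n/ν is E → limiting reagent.
L consumed = (3/2) × 15.89 = 23.84 mol
L remaining = 41.00 − 23.84 = 17.16 mol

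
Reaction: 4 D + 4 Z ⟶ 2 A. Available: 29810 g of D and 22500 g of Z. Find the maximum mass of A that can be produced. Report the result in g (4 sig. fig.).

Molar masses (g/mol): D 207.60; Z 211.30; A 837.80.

44610 g

n(D) = 29810 / 207.60 = 143.6 mol
n(Z) = 22500 / 211.30 = 106.5 mol
n/ν for D = 143.6/4 = 35.90
n/ν for Z = 106.5/4 = 26.63
Smallest n/ν is Z → limiting reagent.
n(A) = (2/4) × 106.5 = 53.25 mol
mass = 53.25 × 837.80 = 44610 g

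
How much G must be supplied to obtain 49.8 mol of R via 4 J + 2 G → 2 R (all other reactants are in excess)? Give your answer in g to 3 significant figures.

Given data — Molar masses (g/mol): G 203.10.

n(R) = 49.80 mol
n(G) = (2/2) × 49.80 = 49.80 mol
mass = 49.80 × 203.10 = 10110 g

10100 g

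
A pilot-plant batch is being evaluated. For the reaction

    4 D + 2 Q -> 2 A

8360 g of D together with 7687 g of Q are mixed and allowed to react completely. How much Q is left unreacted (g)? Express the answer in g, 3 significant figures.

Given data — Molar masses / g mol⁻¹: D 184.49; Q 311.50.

n(D) = 8360 / 184.49 = 45.31 mol
n(Q) = 7687 / 311.50 = 24.68 mol
n/ν → D: 11.33, Q: 12.34; D is limiting.
Q consumed = (2/4) × 45.31 = 22.66 mol
Q remaining = 24.68 − 22.66 = 2.020 mol
mass = 2.020 × 311.50 = 629.2 g

629 g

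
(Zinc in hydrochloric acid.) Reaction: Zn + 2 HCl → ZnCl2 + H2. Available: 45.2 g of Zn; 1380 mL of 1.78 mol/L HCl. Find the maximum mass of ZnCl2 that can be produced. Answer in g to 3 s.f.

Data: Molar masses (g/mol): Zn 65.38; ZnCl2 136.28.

n(Zn) = 45.20 / 65.38 = 0.6913 mol
n(HCl) = 1.78 × 1380/1000 = 2.456 mol
n/ν for Zn = 0.6913/1 = 0.6913
n/ν for HCl = 2.456/2 = 1.228
Smallest n/ν is Zn → limiting reagent.
n(ZnCl2) = (1/1) × 0.6913 = 0.6913 mol
mass = 0.6913 × 136.28 = 94.21 g

94.2 g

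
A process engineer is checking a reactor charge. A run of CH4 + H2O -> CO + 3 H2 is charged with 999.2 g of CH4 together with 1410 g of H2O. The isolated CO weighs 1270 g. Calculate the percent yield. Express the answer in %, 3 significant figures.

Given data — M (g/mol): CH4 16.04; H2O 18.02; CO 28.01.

n(CH4) = 999.2 / 16.04 = 62.29 mol
n(H2O) = 1410 / 18.02 = 78.25 mol
n/ν for CH4 = 62.29/1 = 62.29
n/ν for H2O = 78.25/1 = 78.25
Smallest n/ν is CH4 → limiting reagent.
theoretical n(CO) = (1/1) × 62.29 = 62.29 mol → 1745 g
% yield = 1270 / 1745 × 100 = 72.78 %

72.8 %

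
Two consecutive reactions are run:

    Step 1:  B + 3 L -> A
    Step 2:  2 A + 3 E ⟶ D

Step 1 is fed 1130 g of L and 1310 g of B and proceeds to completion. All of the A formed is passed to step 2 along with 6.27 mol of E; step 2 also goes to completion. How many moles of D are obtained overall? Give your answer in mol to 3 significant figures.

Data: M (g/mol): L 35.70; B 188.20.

Step 1:
n(L) = 1130 / 35.70 = 31.65 mol
n(B) = 1310 / 188.20 = 6.961 mol
n/ν for L = 31.65/3 = 10.55
n/ν for B = 6.961/1 = 6.961
Smallest n/ν is B → limiting reagent.
n(A) produced = (1/1) × 6.961 = 6.961 mol
Step 2:
n(A) available = 6.961 mol
n(E) = 6.270 mol
n/ν for A = 6.961/2 = 3.481
n/ν for E = 6.270/3 = 2.090
Smallest n/ν is E → limiting reagent.
n(D) = (1/3) × 6.270 = 2.090 mol

2.09 mol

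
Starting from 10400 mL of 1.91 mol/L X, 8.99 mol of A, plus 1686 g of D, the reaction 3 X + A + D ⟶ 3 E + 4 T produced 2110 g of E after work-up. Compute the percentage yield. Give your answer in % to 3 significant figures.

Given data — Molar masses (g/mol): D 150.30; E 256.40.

41.4 %

n(X) = 1.91 × 10400/1000 = 19.86 mol
n(A) = 8.990 mol
n(D) = 1686 / 150.30 = 11.22 mol
n/ν for X = 19.86/3 = 6.620
n/ν for A = 8.990/1 = 8.990
n/ν for D = 11.22/1 = 11.22
Smallest n/ν is X → limiting reagent.
theoretical n(E) = (3/3) × 19.86 = 19.86 mol → 5092 g
% yield = 2110 / 5092 × 100 = 41.44 %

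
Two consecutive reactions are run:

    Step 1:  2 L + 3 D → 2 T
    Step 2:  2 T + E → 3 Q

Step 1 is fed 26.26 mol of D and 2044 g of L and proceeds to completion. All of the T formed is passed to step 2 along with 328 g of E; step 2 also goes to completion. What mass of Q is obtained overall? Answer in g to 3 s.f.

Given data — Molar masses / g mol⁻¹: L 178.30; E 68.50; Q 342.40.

4920 g

Step 1:
n(D) = 26.26 mol
n(L) = 2044 / 178.30 = 11.46 mol
n/ν for D = 26.26/3 = 8.753
n/ν for L = 11.46/2 = 5.730
Smallest n/ν is L → limiting reagent.
n(T) produced = (2/2) × 11.46 = 11.46 mol
Step 2:
n(T) available = 11.46 mol
n(E) = 328.0 / 68.50 = 4.788 mol
n/ν for T = 11.46/2 = 5.730
n/ν for E = 4.788/1 = 4.788
Smallest n/ν is E → limiting reagent.
n(Q) = (3/1) × 4.788 = 14.36 mol
mass = 14.36 × 342.40 = 4917 g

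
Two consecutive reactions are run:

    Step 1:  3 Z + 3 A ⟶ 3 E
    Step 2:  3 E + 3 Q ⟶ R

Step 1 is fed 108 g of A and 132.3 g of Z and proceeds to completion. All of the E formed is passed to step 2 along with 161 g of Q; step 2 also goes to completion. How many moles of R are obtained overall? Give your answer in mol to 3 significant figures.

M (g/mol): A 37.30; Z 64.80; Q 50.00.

0.681 mol

Step 1:
n(A) = 108.0 / 37.30 = 2.895 mol
n(Z) = 132.3 / 64.80 = 2.042 mol
n/ν → A: 0.9650, Z: 0.6807; Z is limiting.
n(E) produced = (3/3) × 2.042 = 2.042 mol
Step 2:
n(E) available = 2.042 mol
n(Q) = 161.0 / 50.00 = 3.220 mol
n/ν → E: 0.6807, Q: 1.073; E is limiting.
n(R) = (1/3) × 2.042 = 0.6807 mol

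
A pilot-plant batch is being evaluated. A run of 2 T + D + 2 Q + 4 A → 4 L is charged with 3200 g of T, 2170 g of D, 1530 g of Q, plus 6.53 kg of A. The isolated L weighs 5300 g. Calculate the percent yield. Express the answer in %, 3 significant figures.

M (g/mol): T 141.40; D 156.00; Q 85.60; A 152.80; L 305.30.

48.6 %

n(T) = 3200 / 141.40 = 22.63 mol
n(D) = 2170 / 156.00 = 13.91 mol
n(Q) = 1530 / 85.60 = 17.87 mol
n(A) = 6.530×1000 / 152.80 = 42.74 mol
n/ν → T: 11.32, D: 13.91, Q: 8.935, A: 10.69; Q is limiting.
theoretical n(L) = (4/2) × 17.87 = 35.74 mol → 10910 g
% yield = 5300 / 10910 × 100 = 48.58 %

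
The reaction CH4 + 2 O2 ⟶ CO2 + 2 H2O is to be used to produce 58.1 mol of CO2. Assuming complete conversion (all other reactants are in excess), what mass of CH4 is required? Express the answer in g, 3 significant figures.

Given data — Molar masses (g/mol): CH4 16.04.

n(CO2) = 58.10 mol
n(CH4) = (1/1) × 58.10 = 58.10 mol
mass = 58.10 × 16.04 = 931.9 g

932 g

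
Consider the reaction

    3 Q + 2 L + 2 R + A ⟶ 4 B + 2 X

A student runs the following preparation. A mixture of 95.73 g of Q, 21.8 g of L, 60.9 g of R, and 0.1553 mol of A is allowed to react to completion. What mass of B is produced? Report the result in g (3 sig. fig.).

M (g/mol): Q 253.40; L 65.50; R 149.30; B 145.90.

n(Q) = 95.73 / 253.40 = 0.3778 mol
n(L) = 21.80 / 65.50 = 0.3328 mol
n(R) = 60.90 / 149.30 = 0.4079 mol
n(A) = 0.1553 mol
n/ν for Q = 0.3778/3 = 0.1259
n/ν for L = 0.3328/2 = 0.1664
n/ν for R = 0.4079/2 = 0.2040
n/ν for A = 0.1553/1 = 0.1553
Smallest n/ν is Q → limiting reagent.
n(B) = (4/3) × 0.3778 = 0.5037 mol
mass = 0.5037 × 145.90 = 73.49 g

73.5 g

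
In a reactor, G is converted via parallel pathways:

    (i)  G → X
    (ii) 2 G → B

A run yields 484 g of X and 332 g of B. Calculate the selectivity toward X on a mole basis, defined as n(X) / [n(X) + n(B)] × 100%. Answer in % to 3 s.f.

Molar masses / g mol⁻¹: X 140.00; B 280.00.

n(X) = 484 / 140.00 = 3.457 mol
n(B) = 332 / 280.00 = 1.186 mol
selectivity = 3.457/(3.457+1.186) × 100 = 74.46 %

74.5 %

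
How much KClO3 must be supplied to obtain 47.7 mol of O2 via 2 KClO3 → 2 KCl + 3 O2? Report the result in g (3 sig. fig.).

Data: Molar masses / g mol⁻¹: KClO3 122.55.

n(O2) = 47.70 mol
n(KClO3) = (2/3) × 47.70 = 31.80 mol
mass = 31.80 × 122.55 = 3897 g

3900 g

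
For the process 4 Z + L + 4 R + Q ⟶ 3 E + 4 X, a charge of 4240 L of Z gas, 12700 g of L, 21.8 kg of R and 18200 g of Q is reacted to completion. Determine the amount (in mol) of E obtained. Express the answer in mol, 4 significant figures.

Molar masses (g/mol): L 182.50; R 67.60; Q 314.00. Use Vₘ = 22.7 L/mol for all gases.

n(Z) = 4240 / 22.7 = 186.8 mol
n(L) = 12700 / 182.50 = 69.59 mol
n(R) = 21.80×1000 / 67.60 = 322.5 mol
n(Q) = 18200 / 314.00 = 57.96 mol
n/ν for Z = 186.8/4 = 46.70
n/ν for L = 69.59/1 = 69.59
n/ν for R = 322.5/4 = 80.63
n/ν for Q = 57.96/1 = 57.96
Smallest n/ν is Z → limiting reagent.
n(E) = (3/4) × 186.8 = 140.1 mol

140.1 mol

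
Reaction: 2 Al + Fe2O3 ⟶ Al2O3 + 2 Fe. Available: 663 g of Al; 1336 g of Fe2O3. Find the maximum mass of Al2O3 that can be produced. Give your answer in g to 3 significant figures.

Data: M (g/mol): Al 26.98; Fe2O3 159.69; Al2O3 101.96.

853 g

n(Al) = 663.0 / 26.98 = 24.57 mol
n(Fe2O3) = 1336 / 159.69 = 8.366 mol
n/ν → Al: 12.29, Fe2O3: 8.366; Fe2O3 is limiting.
n(Al2O3) = (1/1) × 8.366 = 8.366 mol
mass = 8.366 × 101.96 = 853.0 g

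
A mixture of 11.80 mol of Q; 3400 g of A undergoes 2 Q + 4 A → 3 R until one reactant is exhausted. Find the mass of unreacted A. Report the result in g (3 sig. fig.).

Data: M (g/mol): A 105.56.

909 g

n(Q) = 11.80 mol
n(A) = 3400 / 105.56 = 32.21 mol
n/ν for Q = 11.80/2 = 5.900
n/ν for A = 32.21/4 = 8.053
Smallest n/ν is Q → limiting reagent.
A consumed = (4/2) × 11.80 = 23.60 mol
A remaining = 32.21 − 23.60 = 8.610 mol
mass = 8.610 × 105.56 = 908.9 g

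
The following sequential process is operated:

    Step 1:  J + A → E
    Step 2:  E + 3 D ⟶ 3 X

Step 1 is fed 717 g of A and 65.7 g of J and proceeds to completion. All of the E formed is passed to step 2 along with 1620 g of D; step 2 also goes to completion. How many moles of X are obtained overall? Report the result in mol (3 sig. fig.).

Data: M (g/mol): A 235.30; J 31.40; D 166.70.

6.28 mol

Step 1:
n(A) = 717.0 / 235.30 = 3.047 mol
n(J) = 65.70 / 31.40 = 2.092 mol
n/ν → A: 3.047, J: 2.092; J is limiting.
n(E) produced = (1/1) × 2.092 = 2.092 mol
Step 2:
n(E) available = 2.092 mol
n(D) = 1620 / 166.70 = 9.718 mol
n/ν → E: 2.092, D: 3.239; E is limiting.
n(X) = (3/1) × 2.092 = 6.276 mol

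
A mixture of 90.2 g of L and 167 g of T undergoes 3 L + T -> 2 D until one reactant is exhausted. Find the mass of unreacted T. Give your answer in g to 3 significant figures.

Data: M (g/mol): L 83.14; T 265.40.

71.0 g

n(L) = 90.20 / 83.14 = 1.085 mol
n(T) = 167.0 / 265.40 = 0.6292 mol
n/ν for L = 1.085/3 = 0.3617
n/ν for T = 0.6292/1 = 0.6292
Smallest n/ν is L → limiting reagent.
T consumed = (1/3) × 1.085 = 0.3617 mol
T remaining = 0.6292 − 0.3617 = 0.2675 mol
mass = 0.2675 × 265.40 = 70.99 g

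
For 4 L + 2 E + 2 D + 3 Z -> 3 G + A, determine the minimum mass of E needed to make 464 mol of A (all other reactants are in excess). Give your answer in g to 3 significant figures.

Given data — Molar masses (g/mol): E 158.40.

n(A) = 464.0 mol
n(E) = (2/1) × 464.0 = 928.0 mol
mass = 928.0 × 158.40 = 147000 g

147000 g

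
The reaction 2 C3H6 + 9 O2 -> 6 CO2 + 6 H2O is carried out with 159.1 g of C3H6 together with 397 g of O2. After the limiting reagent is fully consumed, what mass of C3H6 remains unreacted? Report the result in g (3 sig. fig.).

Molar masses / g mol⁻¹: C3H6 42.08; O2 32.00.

43.1 g

n(C3H6) = 159.1 / 42.08 = 3.781 mol
n(O2) = 397.0 / 32.00 = 12.41 mol
n/ν for C3H6 = 3.781/2 = 1.891
n/ν for O2 = 12.41/9 = 1.379
Smallest n/ν is O2 → limiting reagent.
C3H6 consumed = (2/9) × 12.41 = 2.758 mol
C3H6 remaining = 3.781 − 2.758 = 1.023 mol
mass = 1.023 × 42.08 = 43.05 g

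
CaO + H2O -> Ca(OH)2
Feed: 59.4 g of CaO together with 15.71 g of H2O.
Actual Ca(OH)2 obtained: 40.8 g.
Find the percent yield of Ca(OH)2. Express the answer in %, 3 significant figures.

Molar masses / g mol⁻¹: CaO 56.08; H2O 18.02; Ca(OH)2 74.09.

63.2 %

n(CaO) = 59.40 / 56.08 = 1.059 mol
n(H2O) = 15.71 / 18.02 = 0.8718 mol
n/ν for CaO = 1.059/1 = 1.059
n/ν for H2O = 0.8718/1 = 0.8718
Smallest n/ν is H2O → limiting reagent.
theoretical n(Ca(OH)2) = (1/1) × 0.8718 = 0.8718 mol → 64.59 g
% yield = 40.8 / 64.59 × 100 = 63.17 %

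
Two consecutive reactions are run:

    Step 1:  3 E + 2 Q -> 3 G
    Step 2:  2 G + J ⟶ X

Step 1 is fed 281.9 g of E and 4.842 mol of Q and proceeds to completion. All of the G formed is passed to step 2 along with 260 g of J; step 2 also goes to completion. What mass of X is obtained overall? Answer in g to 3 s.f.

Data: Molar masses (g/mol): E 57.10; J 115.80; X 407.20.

Step 1:
n(E) = 281.9 / 57.10 = 4.937 mol
n(Q) = 4.842 mol
n/ν for E = 4.937/3 = 1.646
n/ν for Q = 4.842/2 = 2.421
Smallest n/ν is E → limiting reagent.
n(G) produced = (3/3) × 4.937 = 4.937 mol
Step 2:
n(G) available = 4.937 mol
n(J) = 260.0 / 115.80 = 2.245 mol
n/ν for G = 4.937/2 = 2.469
n/ν for J = 2.245/1 = 2.245
Smallest n/ν is J → limiting reagent.
n(X) = (1/1) × 2.245 = 2.245 mol
mass = 2.245 × 407.20 = 914.2 g

914 g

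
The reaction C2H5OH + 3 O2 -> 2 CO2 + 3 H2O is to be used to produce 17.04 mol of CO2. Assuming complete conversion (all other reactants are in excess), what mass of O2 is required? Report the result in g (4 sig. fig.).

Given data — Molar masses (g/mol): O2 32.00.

n(CO2) = 17.04 mol
n(O2) = (3/2) × 17.04 = 25.56 mol
mass = 25.56 × 32.00 = 817.9 g

817.9 g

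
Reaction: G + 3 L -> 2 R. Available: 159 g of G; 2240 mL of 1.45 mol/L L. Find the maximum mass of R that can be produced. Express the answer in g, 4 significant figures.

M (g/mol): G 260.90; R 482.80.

588.5 g

n(G) = 159.0 / 260.90 = 0.6094 mol
n(L) = 1.45 × 2240/1000 = 3.248 mol
n/ν for G = 0.6094/1 = 0.6094
n/ν for L = 3.248/3 = 1.083
Smallest n/ν is G → limiting reagent.
n(R) = (2/1) × 0.6094 = 1.219 mol
mass = 1.219 × 482.80 = 588.5 g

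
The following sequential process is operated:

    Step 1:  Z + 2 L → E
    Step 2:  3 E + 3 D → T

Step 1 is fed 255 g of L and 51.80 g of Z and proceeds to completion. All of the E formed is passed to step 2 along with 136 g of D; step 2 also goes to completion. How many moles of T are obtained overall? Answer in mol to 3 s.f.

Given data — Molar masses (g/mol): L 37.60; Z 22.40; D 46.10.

Step 1:
n(L) = 255.0 / 37.60 = 6.782 mol
n(Z) = 51.80 / 22.40 = 2.313 mol
n/ν for L = 6.782/2 = 3.391
n/ν for Z = 2.313/1 = 2.313
Smallest n/ν is Z → limiting reagent.
n(E) produced = (1/1) × 2.313 = 2.313 mol
Step 2:
n(E) available = 2.313 mol
n(D) = 136.0 / 46.10 = 2.950 mol
n/ν for E = 2.313/3 = 0.7710
n/ν for D = 2.950/3 = 0.9833
Smallest n/ν is E → limiting reagent.
n(T) = (1/3) × 2.313 = 0.7710 mol

0.771 mol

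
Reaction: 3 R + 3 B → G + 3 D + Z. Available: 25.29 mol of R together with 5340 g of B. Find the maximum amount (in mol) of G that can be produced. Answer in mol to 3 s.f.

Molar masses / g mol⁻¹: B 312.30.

n(R) = 25.29 mol
n(B) = 5340 / 312.30 = 17.10 mol
n/ν for R = 25.29/3 = 8.430
n/ν for B = 17.10/3 = 5.700
Smallest n/ν is B → limiting reagent.
n(G) = (1/3) × 17.10 = 5.700 mol

5.70 mol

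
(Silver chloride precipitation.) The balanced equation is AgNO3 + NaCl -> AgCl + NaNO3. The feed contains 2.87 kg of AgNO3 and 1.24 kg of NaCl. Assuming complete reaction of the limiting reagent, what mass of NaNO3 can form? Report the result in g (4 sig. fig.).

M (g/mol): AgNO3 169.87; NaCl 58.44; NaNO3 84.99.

n(AgNO3) = 2.870×1000 / 169.87 = 16.90 mol
n(NaCl) = 1.240×1000 / 58.44 = 21.22 mol
n/ν for AgNO3 = 16.90/1 = 16.90
n/ν for NaCl = 21.22/1 = 21.22
Smallest n/ν is AgNO3 → limiting reagent.
n(NaNO3) = (1/1) × 16.90 = 16.90 mol
mass = 16.90 × 84.99 = 1436 g

1436 g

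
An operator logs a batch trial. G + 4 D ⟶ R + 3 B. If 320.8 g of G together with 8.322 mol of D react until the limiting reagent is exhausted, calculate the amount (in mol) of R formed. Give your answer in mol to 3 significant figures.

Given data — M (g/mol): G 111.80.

n(G) = 320.8 / 111.80 = 2.869 mol
n(D) = 8.322 mol
n/ν → G: 2.869, D: 2.081; D is limiting.
n(R) = (1/4) × 8.322 = 2.081 mol

2.08 mol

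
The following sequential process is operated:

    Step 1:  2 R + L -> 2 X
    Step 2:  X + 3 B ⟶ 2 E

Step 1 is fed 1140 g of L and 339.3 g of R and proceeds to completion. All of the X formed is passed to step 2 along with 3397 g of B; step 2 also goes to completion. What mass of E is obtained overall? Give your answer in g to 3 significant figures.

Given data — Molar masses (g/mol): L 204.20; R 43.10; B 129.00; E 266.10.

Step 1:
n(L) = 1140 / 204.20 = 5.583 mol
n(R) = 339.3 / 43.10 = 7.872 mol
n/ν → L: 5.583, R: 3.936; R is limiting.
n(X) produced = (2/2) × 7.872 = 7.872 mol
Step 2:
n(X) available = 7.872 mol
n(B) = 3397 / 129.00 = 26.33 mol
n/ν → X: 7.872, B: 8.777; X is limiting.
n(E) = (2/1) × 7.872 = 15.74 mol
mass = 15.74 × 266.10 = 4188 g

4190 g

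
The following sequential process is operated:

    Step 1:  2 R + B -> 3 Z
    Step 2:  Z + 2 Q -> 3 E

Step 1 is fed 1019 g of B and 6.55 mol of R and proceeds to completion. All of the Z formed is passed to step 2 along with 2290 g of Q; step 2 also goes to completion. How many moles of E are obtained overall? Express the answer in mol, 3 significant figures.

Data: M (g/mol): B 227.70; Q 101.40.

29.5 mol

Step 1:
n(B) = 1019 / 227.70 = 4.475 mol
n(R) = 6.550 mol
n/ν for B = 4.475/1 = 4.475
n/ν for R = 6.550/2 = 3.275
Smallest n/ν is R → limiting reagent.
n(Z) produced = (3/2) × 6.550 = 9.825 mol
Step 2:
n(Z) available = 9.825 mol
n(Q) = 2290 / 101.40 = 22.58 mol
n/ν for Z = 9.825/1 = 9.825
n/ν for Q = 22.58/2 = 11.29
Smallest n/ν is Z → limiting reagent.
n(E) = (3/1) × 9.825 = 29.48 mol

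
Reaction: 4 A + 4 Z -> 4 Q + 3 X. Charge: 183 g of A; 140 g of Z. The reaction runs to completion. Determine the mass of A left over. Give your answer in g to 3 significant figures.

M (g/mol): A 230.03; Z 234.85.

n(A) = 183.0 / 230.03 = 0.7955 mol
n(Z) = 140.0 / 234.85 = 0.5961 mol
n/ν for A = 0.7955/4 = 0.1989
n/ν for Z = 0.5961/4 = 0.1490
Smallest n/ν is Z → limiting reagent.
A consumed = (4/4) × 0.5961 = 0.5961 mol
A remaining = 0.7955 − 0.5961 = 0.1994 mol
mass = 0.1994 × 230.03 = 45.87 g

45.9 g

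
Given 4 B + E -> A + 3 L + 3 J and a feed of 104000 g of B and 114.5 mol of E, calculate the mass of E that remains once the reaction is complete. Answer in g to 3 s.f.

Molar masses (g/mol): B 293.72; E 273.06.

n(B) = 104000 / 293.72 = 354.1 mol
n(E) = 114.5 mol
n/ν for B = 354.1/4 = 88.53
n/ν for E = 114.5/1 = 114.5
Smallest n/ν is B → limiting reagent.
E consumed = (1/4) × 354.1 = 88.53 mol
E remaining = 114.5 − 88.53 = 25.97 mol
mass = 25.97 × 273.06 = 7091 g

7090 g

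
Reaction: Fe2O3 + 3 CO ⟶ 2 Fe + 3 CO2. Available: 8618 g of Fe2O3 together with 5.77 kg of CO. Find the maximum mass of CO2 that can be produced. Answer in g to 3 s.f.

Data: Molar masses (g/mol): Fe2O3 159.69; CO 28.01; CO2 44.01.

7130 g

n(Fe2O3) = 8618 / 159.69 = 53.97 mol
n(CO) = 5.770×1000 / 28.01 = 206.0 mol
n/ν for Fe2O3 = 53.97/1 = 53.97
n/ν for CO = 206.0/3 = 68.67
Smallest n/ν is Fe2O3 → limiting reagent.
n(CO2) = (3/1) × 53.97 = 161.9 mol
mass = 161.9 × 44.01 = 7125 g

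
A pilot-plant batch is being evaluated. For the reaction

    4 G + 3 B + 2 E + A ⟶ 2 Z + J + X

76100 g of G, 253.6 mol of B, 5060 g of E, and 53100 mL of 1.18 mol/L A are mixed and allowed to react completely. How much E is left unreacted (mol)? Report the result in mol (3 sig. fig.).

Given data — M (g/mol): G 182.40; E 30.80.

39.0 mol

n(G) = 76100 / 182.40 = 417.2 mol
n(B) = 253.6 mol
n(E) = 5060 / 30.80 = 164.3 mol
n(A) = 1.18 × 53100/1000 = 62.66 mol
n/ν for G = 417.2/4 = 104.3
n/ν for B = 253.6/3 = 84.53
n/ν for E = 164.3/2 = 82.15
n/ν for A = 62.66/1 = 62.66
Smallest n/ν is A → limiting reagent.
E consumed = (2/1) × 62.66 = 125.3 mol
E remaining = 164.3 − 125.3 = 39.00 mol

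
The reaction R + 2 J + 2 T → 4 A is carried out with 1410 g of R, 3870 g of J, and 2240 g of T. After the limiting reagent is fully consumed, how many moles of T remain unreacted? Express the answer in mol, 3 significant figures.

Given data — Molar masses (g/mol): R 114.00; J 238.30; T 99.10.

n(R) = 1410 / 114.00 = 12.37 mol
n(J) = 3870 / 238.30 = 16.24 mol
n(T) = 2240 / 99.10 = 22.60 mol
n/ν for R = 12.37/1 = 12.37
n/ν for J = 16.24/2 = 8.120
n/ν for T = 22.60/2 = 11.30
Smallest n/ν is J → limiting reagent.
T consumed = (2/2) × 16.24 = 16.24 mol
T remaining = 22.60 − 16.24 = 6.360 mol

6.36 mol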